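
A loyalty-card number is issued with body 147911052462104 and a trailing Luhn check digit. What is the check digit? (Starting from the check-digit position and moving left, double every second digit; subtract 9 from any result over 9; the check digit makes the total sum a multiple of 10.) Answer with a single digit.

Partial digits right→left: 4 0 1 2 6 4 2 5 0 1 1 9 7 4 1
Double every second digit counting from the check-digit position (so the 1st, 3rd, 5th, ... of the partial from the right).
  doubled (with −9 where >9): 8 2 3 4 0 2 5 2 → sum 26
  kept as-is: 0 2 4 5 1 9 4 → sum 25
Total = 26 + 25 = 51.
Check digit = (10 − (51 mod 10)) mod 10 = 9.

9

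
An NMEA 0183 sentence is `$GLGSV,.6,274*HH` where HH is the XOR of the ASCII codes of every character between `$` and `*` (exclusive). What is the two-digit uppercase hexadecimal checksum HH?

XOR the ASCII codes of the payload characters:
  'G' = 0x47 → acc = 0x47
  'L' = 0x4C → acc = 0x0B
  'G' = 0x47 → acc = 0x4C
  'S' = 0x53 → acc = 0x1F
  'V' = 0x56 → acc = 0x49
  ',' = 0x2C → acc = 0x65
  '.' = 0x2E → acc = 0x4B
  '6' = 0x36 → acc = 0x7D
  ',' = 0x2C → acc = 0x51
  '2' = 0x32 → acc = 0x63
  '7' = 0x37 → acc = 0x54
  '4' = 0x34 → acc = 0x60
Checksum = 0x60.

60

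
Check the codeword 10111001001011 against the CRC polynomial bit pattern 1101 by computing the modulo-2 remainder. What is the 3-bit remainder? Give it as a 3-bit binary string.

Modulo-2 division of 10111001001011 by 1101:
  pos 0: 1011 XOR 1101 = 0110
  pos 1: 1101 XOR 1101 = 0000
  pos 7: 1001 XOR 1101 = 0100
  pos 8: 1000 XOR 1101 = 0101
  pos 9: 1011 XOR 1101 = 0110
  pos 10: 1101 XOR 1101 = 0000
Remainder = 000 (zero — the frame passes the CRC check).

000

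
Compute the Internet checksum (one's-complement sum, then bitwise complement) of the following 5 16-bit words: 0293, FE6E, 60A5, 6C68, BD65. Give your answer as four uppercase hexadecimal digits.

748A

One's-complement addition (fold any carry out of bit 15 back into bit 0):
  0x0293 + 0xFE6E = 0x10101 → wrap carry → 0x0102
  0x0102 + 0x60A5 = 0x061A7
  0x61A7 + 0x6C68 = 0x0CE0F
  0xCE0F + 0xBD65 = 0x18B74 → wrap carry → 0x8B75
One's-complement sum = 0x8B75.
Checksum = ~0x8B75 & 0xFFFF = 0x748A.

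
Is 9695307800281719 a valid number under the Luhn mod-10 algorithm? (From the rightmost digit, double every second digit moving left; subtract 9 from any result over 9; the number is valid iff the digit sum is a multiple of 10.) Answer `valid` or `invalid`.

From the right, keep odd positions and double even positions (subtract 9 from any doubled value over 9):
  doubled (positions 2,4,...): 2 2 4 0 5 6 9 9 → sum 37
  kept (positions 1,3,...): 9 7 8 0 8 0 5 6 → sum 43
Total = 80.
80 mod 10 = 0, so the number is valid.

valid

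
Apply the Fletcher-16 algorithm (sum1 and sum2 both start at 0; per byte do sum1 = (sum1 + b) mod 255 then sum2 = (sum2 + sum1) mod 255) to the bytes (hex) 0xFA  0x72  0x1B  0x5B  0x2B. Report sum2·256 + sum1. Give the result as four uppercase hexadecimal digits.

Running sums (mod 255):
  after byte 0 (0xFA): sum1=250, sum2=250
  after byte 1 (0x72): sum1=109, sum2=104
  after byte 2 (0x1B): sum1=136, sum2=240
  after byte 3 (0x5B): sum1=227, sum2=212
  after byte 4 (0x2B): sum1=15, sum2=227
Checksum = sum2·256 + sum1 = 227·256 + 15 = 58127 = 0xE30F.

E30F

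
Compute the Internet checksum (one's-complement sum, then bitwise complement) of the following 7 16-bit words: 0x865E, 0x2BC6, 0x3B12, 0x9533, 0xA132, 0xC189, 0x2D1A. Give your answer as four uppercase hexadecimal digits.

EDBE

One's-complement addition (fold any carry out of bit 15 back into bit 0):
  0x865E + 0x2BC6 = 0x0B224
  0xB224 + 0x3B12 = 0x0ED36
  0xED36 + 0x9533 = 0x18269 → wrap carry → 0x826A
  0x826A + 0xA132 = 0x1239C → wrap carry → 0x239D
  0x239D + 0xC189 = 0x0E526
  0xE526 + 0x2D1A = 0x11240 → wrap carry → 0x1241
One's-complement sum = 0x1241.
Checksum = ~0x1241 & 0xFFFF = 0xEDBE.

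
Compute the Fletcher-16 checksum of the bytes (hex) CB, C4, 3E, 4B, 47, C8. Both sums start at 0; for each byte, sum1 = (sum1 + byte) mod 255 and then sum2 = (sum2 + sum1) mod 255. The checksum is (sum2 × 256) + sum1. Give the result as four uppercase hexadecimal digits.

Running sums (mod 255):
  after byte 0 (CB): sum1=203, sum2=203
  after byte 1 (C4): sum1=144, sum2=92
  after byte 2 (3E): sum1=206, sum2=43
  after byte 3 (4B): sum1=26, sum2=69
  after byte 4 (47): sum1=97, sum2=166
  after byte 5 (C8): sum1=42, sum2=208
Checksum = sum2·256 + sum1 = 208·256 + 42 = 53290 = 0xD02A.

D02A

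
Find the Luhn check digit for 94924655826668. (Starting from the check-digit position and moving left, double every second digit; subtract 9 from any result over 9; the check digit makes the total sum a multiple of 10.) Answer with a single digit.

Partial digits right→left: 8 6 6 6 2 8 5 5 6 4 2 9 4 9
Double every second digit counting from the check-digit position (so the 1st, 3rd, 5th, ... of the partial from the right).
  doubled (with −9 where >9): 7 3 4 1 3 4 8 → sum 30
  kept as-is: 6 6 8 5 4 9 9 → sum 47
Total = 30 + 47 = 77.
Check digit = (10 − (77 mod 10)) mod 10 = 3.

3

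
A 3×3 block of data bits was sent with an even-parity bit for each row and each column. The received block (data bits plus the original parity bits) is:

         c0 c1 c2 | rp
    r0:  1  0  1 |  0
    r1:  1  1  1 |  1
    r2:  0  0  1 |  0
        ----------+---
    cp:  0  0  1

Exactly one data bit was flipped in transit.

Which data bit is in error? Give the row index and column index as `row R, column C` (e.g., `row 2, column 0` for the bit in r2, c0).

row 2, column 1

Recompute each row's even parity and compare to rp:
  r0: data parity 0, sent rp 0 → ok
  r1: data parity 1, sent rp 1 → ok
  r2: data parity 1, sent rp 0 → mismatch
Recompute each column's even parity and compare to cp:
  c0: data parity 0, sent cp 0 → ok
  c1: data parity 1, sent cp 0 → mismatch
  c2: data parity 1, sent cp 1 → ok
Exactly one row (r2) and one column (c1) fail → the flipped bit is at their intersection.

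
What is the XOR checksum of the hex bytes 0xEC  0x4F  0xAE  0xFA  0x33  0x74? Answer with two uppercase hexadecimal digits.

XOR the bytes together:
  start with 0xEC
  0xEC ⊕ 0x4F = 0xA3
  0xA3 ⊕ 0xAE = 0x0D
  0x0D ⊕ 0xFA = 0xF7
  0xF7 ⊕ 0x33 = 0xC4
  0xC4 ⊕ 0x74 = 0xB0

B0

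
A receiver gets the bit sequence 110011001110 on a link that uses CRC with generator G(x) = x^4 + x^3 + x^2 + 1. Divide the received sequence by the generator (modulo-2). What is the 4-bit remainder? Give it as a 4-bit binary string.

Modulo-2 division of 110011001110 by 11101:
  pos 0: 11001 XOR 11101 = 00100
  pos 2: 10010 XOR 11101 = 01111
  pos 3: 11110 XOR 11101 = 00011
  pos 6: 11111 XOR 11101 = 00010
Remainder = 0100 (nonzero — an error is detected).

0100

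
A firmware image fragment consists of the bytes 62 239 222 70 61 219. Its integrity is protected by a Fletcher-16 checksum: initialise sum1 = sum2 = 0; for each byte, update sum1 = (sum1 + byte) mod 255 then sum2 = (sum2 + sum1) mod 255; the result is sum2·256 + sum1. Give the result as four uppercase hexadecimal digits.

C96C

Running sums (mod 255):
  after byte 0 (62): sum1=62, sum2=62
  after byte 1 (239): sum1=46, sum2=108
  after byte 2 (222): sum1=13, sum2=121
  after byte 3 (70): sum1=83, sum2=204
  after byte 4 (61): sum1=144, sum2=93
  after byte 5 (219): sum1=108, sum2=201
Checksum = sum2·256 + sum1 = 201·256 + 108 = 51564 = 0xC96C.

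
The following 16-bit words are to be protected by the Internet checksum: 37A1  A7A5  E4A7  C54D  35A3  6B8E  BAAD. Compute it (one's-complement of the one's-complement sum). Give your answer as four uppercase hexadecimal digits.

One's-complement addition (fold any carry out of bit 15 back into bit 0):
  0x37A1 + 0xA7A5 = 0x0DF46
  0xDF46 + 0xE4A7 = 0x1C3ED → wrap carry → 0xC3EE
  0xC3EE + 0xC54D = 0x1893B → wrap carry → 0x893C
  0x893C + 0x35A3 = 0x0BEDF
  0xBEDF + 0x6B8E = 0x12A6D → wrap carry → 0x2A6E
  0x2A6E + 0xBAAD = 0x0E51B
One's-complement sum = 0xE51B.
Checksum = ~0xE51B & 0xFFFF = 0x1AE4.

1AE4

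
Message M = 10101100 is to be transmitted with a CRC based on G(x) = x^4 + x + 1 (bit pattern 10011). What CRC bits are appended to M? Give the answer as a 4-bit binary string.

0011

Append 4 zeros: 101011000000. Divide by 10011 (XOR where the leading bit is 1):
  pos 0: 10101 XOR 10011 = 00110
  pos 2: 11010 XOR 10011 = 01001
  pos 3: 10010 XOR 10011 = 00001
  pos 7: 10000 XOR 10011 = 00011
Remainder (last 4 bits) = 0011. This is the CRC / FCS.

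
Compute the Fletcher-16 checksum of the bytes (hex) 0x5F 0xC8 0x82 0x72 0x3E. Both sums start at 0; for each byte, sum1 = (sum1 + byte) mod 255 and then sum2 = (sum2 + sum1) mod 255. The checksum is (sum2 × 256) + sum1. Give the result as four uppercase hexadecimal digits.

Running sums (mod 255):
  after byte 0 (0x5F): sum1=95, sum2=95
  after byte 1 (0xC8): sum1=40, sum2=135
  after byte 2 (0x82): sum1=170, sum2=50
  after byte 3 (0x72): sum1=29, sum2=79
  after byte 4 (0x3E): sum1=91, sum2=170
Checksum = sum2·256 + sum1 = 170·256 + 91 = 43611 = 0xAA5B.

AA5B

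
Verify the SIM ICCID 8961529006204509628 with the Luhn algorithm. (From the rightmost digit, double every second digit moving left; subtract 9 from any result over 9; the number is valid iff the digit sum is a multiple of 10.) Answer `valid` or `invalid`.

valid

From the right, keep odd positions and double even positions (subtract 9 from any doubled value over 9):
  doubled (positions 2,4,...): 4 9 1 0 3 0 4 2 9 → sum 32
  kept (positions 1,3,...): 8 6 0 4 2 0 9 5 6 8 → sum 48
Total = 80.
80 mod 10 = 0, so the number is valid.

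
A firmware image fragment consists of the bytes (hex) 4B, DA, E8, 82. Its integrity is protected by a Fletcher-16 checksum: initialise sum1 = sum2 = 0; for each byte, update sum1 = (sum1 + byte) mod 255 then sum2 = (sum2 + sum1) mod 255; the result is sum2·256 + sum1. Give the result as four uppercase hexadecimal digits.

Running sums (mod 255):
  after byte 0 (4B): sum1=75, sum2=75
  after byte 1 (DA): sum1=38, sum2=113
  after byte 2 (E8): sum1=15, sum2=128
  after byte 3 (82): sum1=145, sum2=18
Checksum = sum2·256 + sum1 = 18·256 + 145 = 4753 = 0x1291.

1291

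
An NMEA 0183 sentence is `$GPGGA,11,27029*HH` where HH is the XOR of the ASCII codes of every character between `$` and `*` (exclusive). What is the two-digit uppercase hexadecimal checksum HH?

68

XOR the ASCII codes of the payload characters:
  'G' = 0x47 → acc = 0x47
  'P' = 0x50 → acc = 0x17
  'G' = 0x47 → acc = 0x50
  'G' = 0x47 → acc = 0x17
  'A' = 0x41 → acc = 0x56
  ',' = 0x2C → acc = 0x7A
  '1' = 0x31 → acc = 0x4B
  '1' = 0x31 → acc = 0x7A
  ',' = 0x2C → acc = 0x56
  '2' = 0x32 → acc = 0x64
  '7' = 0x37 → acc = 0x53
  '0' = 0x30 → acc = 0x63
  '2' = 0x32 → acc = 0x51
  '9' = 0x39 → acc = 0x68
Checksum = 0x68.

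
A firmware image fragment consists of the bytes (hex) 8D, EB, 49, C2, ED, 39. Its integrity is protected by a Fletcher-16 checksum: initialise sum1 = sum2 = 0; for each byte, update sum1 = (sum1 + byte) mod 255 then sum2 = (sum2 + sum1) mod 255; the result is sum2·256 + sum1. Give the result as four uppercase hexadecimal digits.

6FAC

Running sums (mod 255):
  after byte 0 (8D): sum1=141, sum2=141
  after byte 1 (EB): sum1=121, sum2=7
  after byte 2 (49): sum1=194, sum2=201
  after byte 3 (C2): sum1=133, sum2=79
  after byte 4 (ED): sum1=115, sum2=194
  after byte 5 (39): sum1=172, sum2=111
Checksum = sum2·256 + sum1 = 111·256 + 172 = 28588 = 0x6FAC.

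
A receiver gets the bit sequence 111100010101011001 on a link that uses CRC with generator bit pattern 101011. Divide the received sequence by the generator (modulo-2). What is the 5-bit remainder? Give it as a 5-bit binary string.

Modulo-2 division of 111100010101011001 by 101011:
  pos 0: 111100 XOR 101011 = 010111
  pos 1: 101110 XOR 101011 = 000101
  pos 4: 101101 XOR 101011 = 000110
  pos 7: 110010 XOR 101011 = 011001
  pos 8: 110011 XOR 101011 = 011000
  pos 9: 110001 XOR 101011 = 011010
  pos 10: 110100 XOR 101011 = 011111
  pos 11: 111110 XOR 101011 = 010101
  pos 12: 101011 XOR 101011 = 000000
Remainder = 00000 (zero — the frame passes the CRC check).

00000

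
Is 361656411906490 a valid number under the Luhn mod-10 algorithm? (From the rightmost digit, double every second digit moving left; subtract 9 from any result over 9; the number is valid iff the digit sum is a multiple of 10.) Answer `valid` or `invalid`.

From the right, keep odd positions and double even positions (subtract 9 from any doubled value over 9):
  doubled (positions 2,4,...): 9 3 9 2 3 3 3 → sum 32
  kept (positions 1,3,...): 0 4 0 1 4 5 1 3 → sum 18
Total = 50.
50 mod 10 = 0, so the number is valid.

valid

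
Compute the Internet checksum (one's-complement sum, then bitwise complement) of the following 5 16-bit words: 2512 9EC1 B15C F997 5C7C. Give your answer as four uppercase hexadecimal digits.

One's-complement addition (fold any carry out of bit 15 back into bit 0):
  0x2512 + 0x9EC1 = 0x0C3D3
  0xC3D3 + 0xB15C = 0x1752F → wrap carry → 0x7530
  0x7530 + 0xF997 = 0x16EC7 → wrap carry → 0x6EC8
  0x6EC8 + 0x5C7C = 0x0CB44
One's-complement sum = 0xCB44.
Checksum = ~0xCB44 & 0xFFFF = 0x34BB.

34BB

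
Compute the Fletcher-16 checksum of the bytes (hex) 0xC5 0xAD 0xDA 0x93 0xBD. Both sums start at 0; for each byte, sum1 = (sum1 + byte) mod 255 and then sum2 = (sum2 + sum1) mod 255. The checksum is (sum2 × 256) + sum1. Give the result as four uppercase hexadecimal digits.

Running sums (mod 255):
  after byte 0 (0xC5): sum1=197, sum2=197
  after byte 1 (0xAD): sum1=115, sum2=57
  after byte 2 (0xDA): sum1=78, sum2=135
  after byte 3 (0x93): sum1=225, sum2=105
  after byte 4 (0xBD): sum1=159, sum2=9
Checksum = sum2·256 + sum1 = 9·256 + 159 = 2463 = 0x099F.

099F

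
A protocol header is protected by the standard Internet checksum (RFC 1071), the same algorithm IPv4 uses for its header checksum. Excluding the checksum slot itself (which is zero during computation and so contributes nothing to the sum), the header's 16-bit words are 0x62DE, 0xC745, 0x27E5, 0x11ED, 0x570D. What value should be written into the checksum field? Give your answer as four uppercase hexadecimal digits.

One's-complement addition (fold any carry out of bit 15 back into bit 0):
  0x62DE + 0xC745 = 0x12A23 → wrap carry → 0x2A24
  0x2A24 + 0x27E5 = 0x05209
  0x5209 + 0x11ED = 0x063F6
  0x63F6 + 0x570D = 0x0BB03
One's-complement sum = 0xBB03.
Checksum = ~0xBB03 & 0xFFFF = 0x44FC.

44FC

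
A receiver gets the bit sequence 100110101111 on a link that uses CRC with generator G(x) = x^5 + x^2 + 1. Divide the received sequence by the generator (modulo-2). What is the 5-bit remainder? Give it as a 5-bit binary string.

10100

Modulo-2 division of 100110101111 by 100101:
  pos 0: 100110 XOR 100101 = 000011
  pos 4: 111011 XOR 100101 = 011110
  pos 5: 111101 XOR 100101 = 011000
  pos 6: 110001 XOR 100101 = 010100
Remainder = 10100 (nonzero — an error is detected).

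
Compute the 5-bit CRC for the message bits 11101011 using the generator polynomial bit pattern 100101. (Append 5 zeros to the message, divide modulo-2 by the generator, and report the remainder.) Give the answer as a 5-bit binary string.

Append 5 zeros: 1110101100000. Divide by 100101 (XOR where the leading bit is 1):
  pos 0: 111010 XOR 100101 = 011111
  pos 1: 111111 XOR 100101 = 011010
  pos 2: 110101 XOR 100101 = 010000
  pos 3: 100000 XOR 100101 = 000101
  pos 6: 101000 XOR 100101 = 001101
Remainder (last 5 bits) = 11010. This is the CRC / FCS.

11010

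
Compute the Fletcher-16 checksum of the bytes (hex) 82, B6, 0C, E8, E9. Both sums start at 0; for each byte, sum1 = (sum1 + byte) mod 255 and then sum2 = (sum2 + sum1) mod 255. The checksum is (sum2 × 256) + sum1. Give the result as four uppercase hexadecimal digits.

4718

Running sums (mod 255):
  after byte 0 (82): sum1=130, sum2=130
  after byte 1 (B6): sum1=57, sum2=187
  after byte 2 (0C): sum1=69, sum2=1
  after byte 3 (E8): sum1=46, sum2=47
  after byte 4 (E9): sum1=24, sum2=71
Checksum = sum2·256 + sum1 = 71·256 + 24 = 18200 = 0x4718.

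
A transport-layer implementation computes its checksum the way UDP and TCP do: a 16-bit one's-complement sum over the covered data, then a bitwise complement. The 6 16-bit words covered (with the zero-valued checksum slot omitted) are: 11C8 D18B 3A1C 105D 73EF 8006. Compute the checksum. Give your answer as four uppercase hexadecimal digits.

DE3C

One's-complement addition (fold any carry out of bit 15 back into bit 0):
  0x11C8 + 0xD18B = 0x0E353
  0xE353 + 0x3A1C = 0x11D6F → wrap carry → 0x1D70
  0x1D70 + 0x105D = 0x02DCD
  0x2DCD + 0x73EF = 0x0A1BC
  0xA1BC + 0x8006 = 0x121C2 → wrap carry → 0x21C3
One's-complement sum = 0x21C3.
Checksum = ~0x21C3 & 0xFFFF = 0xDE3C.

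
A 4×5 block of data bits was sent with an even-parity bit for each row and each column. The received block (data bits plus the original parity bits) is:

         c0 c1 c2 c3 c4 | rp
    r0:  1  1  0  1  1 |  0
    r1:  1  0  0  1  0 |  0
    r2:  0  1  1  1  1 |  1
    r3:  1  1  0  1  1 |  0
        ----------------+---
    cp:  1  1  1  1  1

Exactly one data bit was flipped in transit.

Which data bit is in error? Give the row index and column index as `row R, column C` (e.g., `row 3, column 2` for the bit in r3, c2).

Recompute each row's even parity and compare to rp:
  r0: data parity 0, sent rp 0 → ok
  r1: data parity 0, sent rp 0 → ok
  r2: data parity 0, sent rp 1 → mismatch
  r3: data parity 0, sent rp 0 → ok
Recompute each column's even parity and compare to cp:
  c0: data parity 1, sent cp 1 → ok
  c1: data parity 1, sent cp 1 → ok
  c2: data parity 1, sent cp 1 → ok
  c3: data parity 0, sent cp 1 → mismatch
  c4: data parity 1, sent cp 1 → ok
Exactly one row (r2) and one column (c3) fail → the flipped bit is at their intersection.

row 2, column 3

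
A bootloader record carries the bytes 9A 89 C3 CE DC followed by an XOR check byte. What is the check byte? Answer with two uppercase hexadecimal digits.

C2

XOR the bytes together:
  start with 0x9A
  0x9A ⊕ 0x89 = 0x13
  0x13 ⊕ 0xC3 = 0xD0
  0xD0 ⊕ 0xCE = 0x1E
  0x1E ⊕ 0xDC = 0xC2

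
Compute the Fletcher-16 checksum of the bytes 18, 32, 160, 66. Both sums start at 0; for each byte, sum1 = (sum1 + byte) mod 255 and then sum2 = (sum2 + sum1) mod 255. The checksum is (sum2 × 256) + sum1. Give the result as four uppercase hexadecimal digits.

2C15

Running sums (mod 255):
  after byte 0 (18): sum1=18, sum2=18
  after byte 1 (32): sum1=50, sum2=68
  after byte 2 (160): sum1=210, sum2=23
  after byte 3 (66): sum1=21, sum2=44
Checksum = sum2·256 + sum1 = 44·256 + 21 = 11285 = 0x2C15.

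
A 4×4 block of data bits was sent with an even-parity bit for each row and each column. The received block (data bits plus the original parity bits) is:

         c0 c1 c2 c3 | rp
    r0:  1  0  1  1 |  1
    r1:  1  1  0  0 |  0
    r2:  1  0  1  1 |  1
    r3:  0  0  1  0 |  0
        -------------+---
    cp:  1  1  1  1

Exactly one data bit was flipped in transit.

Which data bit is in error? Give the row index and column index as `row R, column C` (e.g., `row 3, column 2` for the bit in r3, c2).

row 3, column 3

Recompute each row's even parity and compare to rp:
  r0: data parity 1, sent rp 1 → ok
  r1: data parity 0, sent rp 0 → ok
  r2: data parity 1, sent rp 1 → ok
  r3: data parity 1, sent rp 0 → mismatch
Recompute each column's even parity and compare to cp:
  c0: data parity 1, sent cp 1 → ok
  c1: data parity 1, sent cp 1 → ok
  c2: data parity 1, sent cp 1 → ok
  c3: data parity 0, sent cp 1 → mismatch
Exactly one row (r3) and one column (c3) fail → the flipped bit is at their intersection.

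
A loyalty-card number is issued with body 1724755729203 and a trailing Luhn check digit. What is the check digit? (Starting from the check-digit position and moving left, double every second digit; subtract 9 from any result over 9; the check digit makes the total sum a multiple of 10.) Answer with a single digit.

2

Partial digits right→left: 3 0 2 9 2 7 5 5 7 4 2 7 1
Double every second digit counting from the check-digit position (so the 1st, 3rd, 5th, ... of the partial from the right).
  doubled (with −9 where >9): 6 4 4 1 5 4 2 → sum 26
  kept as-is: 0 9 7 5 4 7 → sum 32
Total = 26 + 32 = 58.
Check digit = (10 − (58 mod 10)) mod 10 = 2.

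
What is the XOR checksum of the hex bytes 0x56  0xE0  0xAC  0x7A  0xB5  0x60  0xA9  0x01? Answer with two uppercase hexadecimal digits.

1D

XOR the bytes together:
  start with 0x56
  0x56 ⊕ 0xE0 = 0xB6
  0xB6 ⊕ 0xAC = 0x1A
  0x1A ⊕ 0x7A = 0x60
  0x60 ⊕ 0xB5 = 0xD5
  0xD5 ⊕ 0x60 = 0xB5
  0xB5 ⊕ 0xA9 = 0x1C
  0x1C ⊕ 0x01 = 0x1D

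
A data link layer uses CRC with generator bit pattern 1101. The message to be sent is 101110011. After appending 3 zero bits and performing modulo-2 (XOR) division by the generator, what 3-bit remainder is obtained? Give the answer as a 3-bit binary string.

010

Append 3 zeros: 101110011000. Divide by 1101 (XOR where the leading bit is 1):
  pos 0: 1011 XOR 1101 = 0110
  pos 1: 1101 XOR 1101 = 0000
  pos 7: 1100 XOR 1101 = 0001
Remainder (last 3 bits) = 010. This is the CRC / FCS.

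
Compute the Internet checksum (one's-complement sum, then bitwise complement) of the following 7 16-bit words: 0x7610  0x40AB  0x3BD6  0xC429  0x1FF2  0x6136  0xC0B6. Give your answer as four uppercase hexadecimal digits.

One's-complement addition (fold any carry out of bit 15 back into bit 0):
  0x7610 + 0x40AB = 0x0B6BB
  0xB6BB + 0x3BD6 = 0x0F291
  0xF291 + 0xC429 = 0x1B6BA → wrap carry → 0xB6BB
  0xB6BB + 0x1FF2 = 0x0D6AD
  0xD6AD + 0x6136 = 0x137E3 → wrap carry → 0x37E4
  0x37E4 + 0xC0B6 = 0x0F89A
One's-complement sum = 0xF89A.
Checksum = ~0xF89A & 0xFFFF = 0x0765.

0765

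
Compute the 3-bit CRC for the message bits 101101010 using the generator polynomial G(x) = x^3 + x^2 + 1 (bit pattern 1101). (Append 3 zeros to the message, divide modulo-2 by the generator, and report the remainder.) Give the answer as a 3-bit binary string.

000

Append 3 zeros: 101101010000. Divide by 1101 (XOR where the leading bit is 1):
  pos 0: 1011 XOR 1101 = 0110
  pos 1: 1100 XOR 1101 = 0001
  pos 4: 1101 XOR 1101 = 0000
Remainder (last 3 bits) = 000. This is the CRC / FCS.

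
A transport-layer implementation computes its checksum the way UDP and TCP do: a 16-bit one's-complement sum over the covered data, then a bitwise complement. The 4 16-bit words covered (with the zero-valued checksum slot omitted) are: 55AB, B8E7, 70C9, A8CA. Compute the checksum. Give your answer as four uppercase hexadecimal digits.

One's-complement addition (fold any carry out of bit 15 back into bit 0):
  0x55AB + 0xB8E7 = 0x10E92 → wrap carry → 0x0E93
  0x0E93 + 0x70C9 = 0x07F5C
  0x7F5C + 0xA8CA = 0x12826 → wrap carry → 0x2827
One's-complement sum = 0x2827.
Checksum = ~0x2827 & 0xFFFF = 0xD7D8.

D7D8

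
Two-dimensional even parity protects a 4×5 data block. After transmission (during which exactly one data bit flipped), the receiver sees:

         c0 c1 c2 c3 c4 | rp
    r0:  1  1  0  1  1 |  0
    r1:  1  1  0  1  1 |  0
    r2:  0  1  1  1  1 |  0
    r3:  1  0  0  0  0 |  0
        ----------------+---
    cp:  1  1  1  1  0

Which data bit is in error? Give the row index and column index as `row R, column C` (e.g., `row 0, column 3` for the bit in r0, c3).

Recompute each row's even parity and compare to rp:
  r0: data parity 0, sent rp 0 → ok
  r1: data parity 0, sent rp 0 → ok
  r2: data parity 0, sent rp 0 → ok
  r3: data parity 1, sent rp 0 → mismatch
Recompute each column's even parity and compare to cp:
  c0: data parity 1, sent cp 1 → ok
  c1: data parity 1, sent cp 1 → ok
  c2: data parity 1, sent cp 1 → ok
  c3: data parity 1, sent cp 1 → ok
  c4: data parity 1, sent cp 0 → mismatch
Exactly one row (r3) and one column (c4) fail → the flipped bit is at their intersection.

row 3, column 4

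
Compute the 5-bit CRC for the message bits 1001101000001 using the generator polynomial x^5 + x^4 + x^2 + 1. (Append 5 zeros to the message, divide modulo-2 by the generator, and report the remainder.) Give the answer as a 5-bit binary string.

Append 5 zeros: 100110100000100000. Divide by 110101 (XOR where the leading bit is 1):
  pos 0: 100110 XOR 110101 = 010011
  pos 1: 100111 XOR 110101 = 010010
  pos 2: 100100 XOR 110101 = 010001
  pos 3: 100010 XOR 110101 = 010111
  pos 4: 101110 XOR 110101 = 011011
  pos 5: 110110 XOR 110101 = 000011
  pos 9: 110100 XOR 110101 = 000001
Remainder (last 5 bits) = 01000. This is the CRC / FCS.

01000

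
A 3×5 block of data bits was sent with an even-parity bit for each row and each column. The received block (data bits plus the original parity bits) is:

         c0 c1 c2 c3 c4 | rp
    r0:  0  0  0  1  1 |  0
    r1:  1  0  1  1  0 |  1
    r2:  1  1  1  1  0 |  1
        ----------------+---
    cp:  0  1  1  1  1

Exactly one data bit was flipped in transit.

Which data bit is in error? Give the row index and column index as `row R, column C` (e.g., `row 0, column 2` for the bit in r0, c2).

Recompute each row's even parity and compare to rp:
  r0: data parity 0, sent rp 0 → ok
  r1: data parity 1, sent rp 1 → ok
  r2: data parity 0, sent rp 1 → mismatch
Recompute each column's even parity and compare to cp:
  c0: data parity 0, sent cp 0 → ok
  c1: data parity 1, sent cp 1 → ok
  c2: data parity 0, sent cp 1 → mismatch
  c3: data parity 1, sent cp 1 → ok
  c4: data parity 1, sent cp 1 → ok
Exactly one row (r2) and one column (c2) fail → the flipped bit is at their intersection.

row 2, column 2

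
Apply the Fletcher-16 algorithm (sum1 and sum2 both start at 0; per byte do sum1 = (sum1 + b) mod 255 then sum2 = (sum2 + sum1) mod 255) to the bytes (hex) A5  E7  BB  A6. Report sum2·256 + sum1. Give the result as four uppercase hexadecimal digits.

Running sums (mod 255):
  after byte 0 (A5): sum1=165, sum2=165
  after byte 1 (E7): sum1=141, sum2=51
  after byte 2 (BB): sum1=73, sum2=124
  after byte 3 (A6): sum1=239, sum2=108
Checksum = sum2·256 + sum1 = 108·256 + 239 = 27887 = 0x6CEF.

6CEF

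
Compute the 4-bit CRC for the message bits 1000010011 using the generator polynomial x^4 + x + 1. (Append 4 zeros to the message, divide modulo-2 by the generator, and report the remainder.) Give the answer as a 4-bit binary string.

Append 4 zeros: 10000100110000. Divide by 10011 (XOR where the leading bit is 1):
  pos 0: 10000 XOR 10011 = 00011
  pos 3: 11100 XOR 10011 = 01111
  pos 4: 11111 XOR 10011 = 01100
  pos 5: 11001 XOR 10011 = 01010
  pos 6: 10100 XOR 10011 = 00111
  pos 8: 11100 XOR 10011 = 01111
  pos 9: 11110 XOR 10011 = 01101
Remainder (last 4 bits) = 1101. This is the CRC / FCS.

1101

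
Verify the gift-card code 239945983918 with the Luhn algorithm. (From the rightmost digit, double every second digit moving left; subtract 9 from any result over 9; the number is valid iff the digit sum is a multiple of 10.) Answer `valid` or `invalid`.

valid

From the right, keep odd positions and double even positions (subtract 9 from any doubled value over 9):
  doubled (positions 2,4,...): 2 6 9 8 9 4 → sum 38
  kept (positions 1,3,...): 8 9 8 5 9 3 → sum 42
Total = 80.
80 mod 10 = 0, so the number is valid.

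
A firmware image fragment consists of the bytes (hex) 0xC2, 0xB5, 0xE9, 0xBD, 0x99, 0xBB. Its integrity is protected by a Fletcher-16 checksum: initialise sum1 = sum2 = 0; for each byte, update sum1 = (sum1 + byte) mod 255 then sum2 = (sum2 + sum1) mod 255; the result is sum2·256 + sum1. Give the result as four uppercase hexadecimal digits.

Running sums (mod 255):
  after byte 0 (0xC2): sum1=194, sum2=194
  after byte 1 (0xB5): sum1=120, sum2=59
  after byte 2 (0xE9): sum1=98, sum2=157
  after byte 3 (0xBD): sum1=32, sum2=189
  after byte 4 (0x99): sum1=185, sum2=119
  after byte 5 (0xBB): sum1=117, sum2=236
Checksum = sum2·256 + sum1 = 236·256 + 117 = 60533 = 0xEC75.

EC75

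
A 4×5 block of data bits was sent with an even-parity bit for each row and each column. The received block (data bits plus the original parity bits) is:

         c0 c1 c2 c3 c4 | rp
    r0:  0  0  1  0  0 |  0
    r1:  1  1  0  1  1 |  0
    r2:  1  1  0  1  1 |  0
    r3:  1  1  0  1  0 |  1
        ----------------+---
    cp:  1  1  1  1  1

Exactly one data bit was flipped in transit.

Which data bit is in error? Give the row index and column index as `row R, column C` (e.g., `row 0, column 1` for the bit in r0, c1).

row 0, column 4

Recompute each row's even parity and compare to rp:
  r0: data parity 1, sent rp 0 → mismatch
  r1: data parity 0, sent rp 0 → ok
  r2: data parity 0, sent rp 0 → ok
  r3: data parity 1, sent rp 1 → ok
Recompute each column's even parity and compare to cp:
  c0: data parity 1, sent cp 1 → ok
  c1: data parity 1, sent cp 1 → ok
  c2: data parity 1, sent cp 1 → ok
  c3: data parity 1, sent cp 1 → ok
  c4: data parity 0, sent cp 1 → mismatch
Exactly one row (r0) and one column (c4) fail → the flipped bit is at their intersection.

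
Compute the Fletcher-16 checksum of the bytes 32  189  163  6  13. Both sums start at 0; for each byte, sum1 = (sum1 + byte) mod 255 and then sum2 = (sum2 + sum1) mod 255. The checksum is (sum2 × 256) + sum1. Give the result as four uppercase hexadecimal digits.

9B94

Running sums (mod 255):
  after byte 0 (32): sum1=32, sum2=32
  after byte 1 (189): sum1=221, sum2=253
  after byte 2 (163): sum1=129, sum2=127
  after byte 3 (6): sum1=135, sum2=7
  after byte 4 (13): sum1=148, sum2=155
Checksum = sum2·256 + sum1 = 155·256 + 148 = 39828 = 0x9B94.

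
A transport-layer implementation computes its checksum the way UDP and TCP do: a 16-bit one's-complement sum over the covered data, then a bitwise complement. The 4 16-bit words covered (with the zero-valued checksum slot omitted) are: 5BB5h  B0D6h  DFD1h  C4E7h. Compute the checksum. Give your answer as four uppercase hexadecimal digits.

One's-complement addition (fold any carry out of bit 15 back into bit 0):
  0x5BB5 + 0xB0D6 = 0x10C8B → wrap carry → 0x0C8C
  0x0C8C + 0xDFD1 = 0x0EC5D
  0xEC5D + 0xC4E7 = 0x1B144 → wrap carry → 0xB145
One's-complement sum = 0xB145.
Checksum = ~0xB145 & 0xFFFF = 0x4EBA.

4EBA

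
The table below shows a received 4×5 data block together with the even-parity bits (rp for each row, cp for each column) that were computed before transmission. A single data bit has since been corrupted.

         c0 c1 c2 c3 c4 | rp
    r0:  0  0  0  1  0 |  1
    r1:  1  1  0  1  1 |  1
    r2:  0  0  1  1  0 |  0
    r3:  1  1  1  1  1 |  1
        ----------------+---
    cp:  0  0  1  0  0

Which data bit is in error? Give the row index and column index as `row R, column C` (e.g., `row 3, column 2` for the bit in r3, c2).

Recompute each row's even parity and compare to rp:
  r0: data parity 1, sent rp 1 → ok
  r1: data parity 0, sent rp 1 → mismatch
  r2: data parity 0, sent rp 0 → ok
  r3: data parity 1, sent rp 1 → ok
Recompute each column's even parity and compare to cp:
  c0: data parity 0, sent cp 0 → ok
  c1: data parity 0, sent cp 0 → ok
  c2: data parity 0, sent cp 1 → mismatch
  c3: data parity 0, sent cp 0 → ok
  c4: data parity 0, sent cp 0 → ok
Exactly one row (r1) and one column (c2) fail → the flipped bit is at their intersection.

row 1, column 2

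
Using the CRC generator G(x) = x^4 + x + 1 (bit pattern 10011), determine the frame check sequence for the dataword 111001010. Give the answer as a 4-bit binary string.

1011

Append 4 zeros: 1110010100000. Divide by 10011 (XOR where the leading bit is 1):
  pos 0: 11100 XOR 10011 = 01111
  pos 1: 11111 XOR 10011 = 01100
  pos 2: 11000 XOR 10011 = 01011
  pos 3: 10111 XOR 10011 = 00100
  pos 5: 10000 XOR 10011 = 00011
  pos 8: 11000 XOR 10011 = 01011
Remainder (last 4 bits) = 1011. This is the CRC / FCS.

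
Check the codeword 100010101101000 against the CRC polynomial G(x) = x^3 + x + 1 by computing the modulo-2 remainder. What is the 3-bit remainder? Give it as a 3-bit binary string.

001

Modulo-2 division of 100010101101000 by 1011:
  pos 0: 1000 XOR 1011 = 0011
  pos 2: 1110 XOR 1011 = 0101
  pos 3: 1011 XOR 1011 = 0000
  pos 8: 1101 XOR 1011 = 0110
  pos 9: 1100 XOR 1011 = 0111
  pos 10: 1110 XOR 1011 = 0101
  pos 11: 1010 XOR 1011 = 0001
Remainder = 001 (nonzero — an error is detected).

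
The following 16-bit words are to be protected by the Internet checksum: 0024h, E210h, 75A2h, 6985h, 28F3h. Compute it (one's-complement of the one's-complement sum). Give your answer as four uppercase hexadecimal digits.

One's-complement addition (fold any carry out of bit 15 back into bit 0):
  0x0024 + 0xE210 = 0x0E234
  0xE234 + 0x75A2 = 0x157D6 → wrap carry → 0x57D7
  0x57D7 + 0x6985 = 0x0C15C
  0xC15C + 0x28F3 = 0x0EA4F
One's-complement sum = 0xEA4F.
Checksum = ~0xEA4F & 0xFFFF = 0x15B0.

15B0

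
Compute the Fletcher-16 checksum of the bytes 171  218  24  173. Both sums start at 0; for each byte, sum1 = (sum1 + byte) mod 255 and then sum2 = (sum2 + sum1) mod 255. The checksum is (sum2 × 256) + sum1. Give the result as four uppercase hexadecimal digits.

Running sums (mod 255):
  after byte 0 (171): sum1=171, sum2=171
  after byte 1 (218): sum1=134, sum2=50
  after byte 2 (24): sum1=158, sum2=208
  after byte 3 (173): sum1=76, sum2=29
Checksum = sum2·256 + sum1 = 29·256 + 76 = 7500 = 0x1D4C.

1D4C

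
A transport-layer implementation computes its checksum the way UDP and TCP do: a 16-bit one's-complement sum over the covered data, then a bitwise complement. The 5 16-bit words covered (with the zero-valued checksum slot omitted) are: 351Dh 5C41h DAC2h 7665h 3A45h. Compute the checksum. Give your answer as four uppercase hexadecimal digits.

E333

One's-complement addition (fold any carry out of bit 15 back into bit 0):
  0x351D + 0x5C41 = 0x0915E
  0x915E + 0xDAC2 = 0x16C20 → wrap carry → 0x6C21
  0x6C21 + 0x7665 = 0x0E286
  0xE286 + 0x3A45 = 0x11CCB → wrap carry → 0x1CCC
One's-complement sum = 0x1CCC.
Checksum = ~0x1CCC & 0xFFFF = 0xE333.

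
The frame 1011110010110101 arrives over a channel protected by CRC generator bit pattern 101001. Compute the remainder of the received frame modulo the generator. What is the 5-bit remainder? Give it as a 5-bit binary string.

Modulo-2 division of 1011110010110101 by 101001:
  pos 0: 101111 XOR 101001 = 000110
  pos 3: 110001 XOR 101001 = 011000
  pos 4: 110000 XOR 101001 = 011001
  pos 5: 110011 XOR 101001 = 011010
  pos 6: 110101 XOR 101001 = 011100
  pos 7: 111000 XOR 101001 = 010001
  pos 8: 100011 XOR 101001 = 001010
  pos 10: 101001 XOR 101001 = 000000
Remainder = 00000 (zero — the frame passes the CRC check).

00000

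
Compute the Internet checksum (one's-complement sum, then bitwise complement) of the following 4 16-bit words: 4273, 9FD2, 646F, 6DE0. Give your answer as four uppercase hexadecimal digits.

4B6A

One's-complement addition (fold any carry out of bit 15 back into bit 0):
  0x4273 + 0x9FD2 = 0x0E245
  0xE245 + 0x646F = 0x146B4 → wrap carry → 0x46B5
  0x46B5 + 0x6DE0 = 0x0B495
One's-complement sum = 0xB495.
Checksum = ~0xB495 & 0xFFFF = 0x4B6A.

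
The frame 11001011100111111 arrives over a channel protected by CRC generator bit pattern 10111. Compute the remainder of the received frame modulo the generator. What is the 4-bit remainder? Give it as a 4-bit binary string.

0000

Modulo-2 division of 11001011100111111 by 10111:
  pos 0: 11001 XOR 10111 = 01110
  pos 1: 11100 XOR 10111 = 01011
  pos 2: 10111 XOR 10111 = 00000
  pos 7: 11001 XOR 10111 = 01110
  pos 8: 11101 XOR 10111 = 01010
  pos 9: 10101 XOR 10111 = 00010
  pos 12: 10111 XOR 10111 = 00000
Remainder = 0000 (zero — the frame passes the CRC check).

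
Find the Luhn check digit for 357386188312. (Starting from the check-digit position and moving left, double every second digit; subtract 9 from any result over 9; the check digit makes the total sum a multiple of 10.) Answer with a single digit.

5

Partial digits right→left: 2 1 3 8 8 1 6 8 3 7 5 3
Double every second digit counting from the check-digit position (so the 1st, 3rd, 5th, ... of the partial from the right).
  doubled (with −9 where >9): 4 6 7 3 6 1 → sum 27
  kept as-is: 1 8 1 8 7 3 → sum 28
Total = 27 + 28 = 55.
Check digit = (10 − (55 mod 10)) mod 10 = 5.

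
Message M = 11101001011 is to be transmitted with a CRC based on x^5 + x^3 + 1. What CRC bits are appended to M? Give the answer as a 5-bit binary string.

11110

Append 5 zeros: 1110100101100000. Divide by 101001 (XOR where the leading bit is 1):
  pos 0: 111010 XOR 101001 = 010011
  pos 1: 100110 XOR 101001 = 001111
  pos 3: 111110 XOR 101001 = 010111
  pos 4: 101111 XOR 101001 = 000110
  pos 7: 110100 XOR 101001 = 011101
  pos 8: 111010 XOR 101001 = 010011
  pos 9: 100110 XOR 101001 = 001111
Remainder (last 5 bits) = 11110. This is the CRC / FCS.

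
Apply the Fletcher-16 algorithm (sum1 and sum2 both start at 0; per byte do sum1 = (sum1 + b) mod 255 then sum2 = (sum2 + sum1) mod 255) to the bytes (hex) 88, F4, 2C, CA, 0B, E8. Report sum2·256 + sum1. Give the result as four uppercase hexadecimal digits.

Running sums (mod 255):
  after byte 0 (88): sum1=136, sum2=136
  after byte 1 (F4): sum1=125, sum2=6
  after byte 2 (2C): sum1=169, sum2=175
  after byte 3 (CA): sum1=116, sum2=36
  after byte 4 (0B): sum1=127, sum2=163
  after byte 5 (E8): sum1=104, sum2=12
Checksum = sum2·256 + sum1 = 12·256 + 104 = 3176 = 0x0C68.

0C68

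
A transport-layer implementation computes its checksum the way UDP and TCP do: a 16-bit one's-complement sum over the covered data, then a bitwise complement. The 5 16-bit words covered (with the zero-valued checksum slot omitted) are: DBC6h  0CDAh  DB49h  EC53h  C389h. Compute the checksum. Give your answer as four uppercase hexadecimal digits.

One's-complement addition (fold any carry out of bit 15 back into bit 0):
  0xDBC6 + 0x0CDA = 0x0E8A0
  0xE8A0 + 0xDB49 = 0x1C3E9 → wrap carry → 0xC3EA
  0xC3EA + 0xEC53 = 0x1B03D → wrap carry → 0xB03E
  0xB03E + 0xC389 = 0x173C7 → wrap carry → 0x73C8
One's-complement sum = 0x73C8.
Checksum = ~0x73C8 & 0xFFFF = 0x8C37.

8C37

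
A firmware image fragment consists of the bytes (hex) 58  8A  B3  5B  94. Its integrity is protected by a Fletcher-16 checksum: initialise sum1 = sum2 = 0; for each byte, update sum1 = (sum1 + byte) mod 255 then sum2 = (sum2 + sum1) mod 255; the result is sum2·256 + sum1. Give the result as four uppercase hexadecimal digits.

Running sums (mod 255):
  after byte 0 (58): sum1=88, sum2=88
  after byte 1 (8A): sum1=226, sum2=59
  after byte 2 (B3): sum1=150, sum2=209
  after byte 3 (5B): sum1=241, sum2=195
  after byte 4 (94): sum1=134, sum2=74
Checksum = sum2·256 + sum1 = 74·256 + 134 = 19078 = 0x4A86.

4A86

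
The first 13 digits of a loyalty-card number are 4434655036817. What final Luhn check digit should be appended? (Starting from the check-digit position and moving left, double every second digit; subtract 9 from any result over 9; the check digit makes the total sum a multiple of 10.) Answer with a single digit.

4

Partial digits right→left: 7 1 8 6 3 0 5 5 6 4 3 4 4
Double every second digit counting from the check-digit position (so the 1st, 3rd, 5th, ... of the partial from the right).
  doubled (with −9 where >9): 5 7 6 1 3 6 8 → sum 36
  kept as-is: 1 6 0 5 4 4 → sum 20
Total = 36 + 20 = 56.
Check digit = (10 − (56 mod 10)) mod 10 = 4.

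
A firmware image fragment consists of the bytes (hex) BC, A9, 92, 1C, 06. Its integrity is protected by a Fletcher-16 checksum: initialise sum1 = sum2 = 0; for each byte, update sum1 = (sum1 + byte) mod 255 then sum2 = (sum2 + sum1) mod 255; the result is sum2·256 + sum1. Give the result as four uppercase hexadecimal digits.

4C1B

Running sums (mod 255):
  after byte 0 (BC): sum1=188, sum2=188
  after byte 1 (A9): sum1=102, sum2=35
  after byte 2 (92): sum1=248, sum2=28
  after byte 3 (1C): sum1=21, sum2=49
  after byte 4 (06): sum1=27, sum2=76
Checksum = sum2·256 + sum1 = 76·256 + 27 = 19483 = 0x4C1B.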